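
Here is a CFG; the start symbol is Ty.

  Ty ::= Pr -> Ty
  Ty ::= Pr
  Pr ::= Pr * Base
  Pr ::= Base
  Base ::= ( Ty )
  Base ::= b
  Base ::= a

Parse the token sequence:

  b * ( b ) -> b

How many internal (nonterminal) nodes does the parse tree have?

11

[Ty [Pr [Pr [Base b]] * [Base ( [Ty [Pr [Base b]]] )]] -> [Ty [Pr [Base b]]]]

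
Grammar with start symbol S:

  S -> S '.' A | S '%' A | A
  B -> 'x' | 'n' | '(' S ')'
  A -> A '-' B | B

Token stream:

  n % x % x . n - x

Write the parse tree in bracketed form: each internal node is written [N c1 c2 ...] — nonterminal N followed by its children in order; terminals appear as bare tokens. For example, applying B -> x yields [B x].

[S [S [S [S [A [B n]]] % [A [B x]]] % [A [B x]]] . [A [A [B n]] - [B x]]]

S
S . A
S % A . A
S % A % A . A
A % A % A . A
B % A % A . A
n % A % A . A
n % B % A . A
n % x % A . A
n % x % B . A
n % x % x . A
n % x % x . A - B
n % x % x . B - B
n % x % x . n - B
n % x % x . n - x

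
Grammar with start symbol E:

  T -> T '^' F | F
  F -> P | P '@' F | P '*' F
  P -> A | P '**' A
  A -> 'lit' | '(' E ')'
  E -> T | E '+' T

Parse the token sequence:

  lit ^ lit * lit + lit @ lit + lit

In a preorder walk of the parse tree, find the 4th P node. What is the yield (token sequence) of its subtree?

[E [E [E [T [T [F [P [A lit]]]] ^ [F [P [A lit]] * [F [P [A lit]]]]]] + [T [F [P [A lit]] @ [F [P [A lit]]]]]] + [T [F [P [A lit]]]]]

lit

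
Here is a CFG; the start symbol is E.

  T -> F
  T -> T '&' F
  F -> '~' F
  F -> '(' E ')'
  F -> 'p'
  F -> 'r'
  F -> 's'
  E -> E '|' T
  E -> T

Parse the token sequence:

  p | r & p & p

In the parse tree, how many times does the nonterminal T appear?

[E [E [T [F p]]] | [T [T [T [F r]] & [F p]] & [F p]]]

4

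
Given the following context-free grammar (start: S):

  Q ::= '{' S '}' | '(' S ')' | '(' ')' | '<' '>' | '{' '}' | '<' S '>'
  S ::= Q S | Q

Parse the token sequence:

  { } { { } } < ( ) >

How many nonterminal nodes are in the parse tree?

10

[S [Q { }] [S [Q { [S [Q { }]] }] [S [Q < [S [Q ( )]] >]]]]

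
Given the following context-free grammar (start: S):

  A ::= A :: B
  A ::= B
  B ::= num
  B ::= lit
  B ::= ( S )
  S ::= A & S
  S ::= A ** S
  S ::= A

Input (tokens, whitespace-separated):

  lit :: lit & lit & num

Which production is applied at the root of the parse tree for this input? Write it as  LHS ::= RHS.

S ::= A & S

[S [A [A [B lit]] :: [B lit]] & [S [A [B lit]] & [S [A [B num]]]]]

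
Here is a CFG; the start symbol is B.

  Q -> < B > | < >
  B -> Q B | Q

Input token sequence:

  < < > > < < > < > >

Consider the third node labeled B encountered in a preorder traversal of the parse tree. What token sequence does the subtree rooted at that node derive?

< < > < > >

[B [Q < [B [Q < >]] >] [B [Q < [B [Q < >] [B [Q < >]]] >]]]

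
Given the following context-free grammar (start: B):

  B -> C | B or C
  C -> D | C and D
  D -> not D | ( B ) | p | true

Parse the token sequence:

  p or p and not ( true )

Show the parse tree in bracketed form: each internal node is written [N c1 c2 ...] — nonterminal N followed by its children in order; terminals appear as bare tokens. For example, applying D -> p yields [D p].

[B [B [C [D p]]] or [C [C [D p]] and [D not [D ( [B [C [D true]]] )]]]]

B
B or C
C or C
D or C
p or C
p or C and D
p or D and D
p or p and D
p or p and not D
p or p and not ( B )
p or p and not ( C )
p or p and not ( D )
p or p and not ( true )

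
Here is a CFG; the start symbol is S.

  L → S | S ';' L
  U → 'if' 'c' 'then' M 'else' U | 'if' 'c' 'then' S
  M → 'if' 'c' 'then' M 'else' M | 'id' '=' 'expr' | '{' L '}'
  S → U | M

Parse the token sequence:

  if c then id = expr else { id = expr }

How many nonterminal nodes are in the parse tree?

7

[S [M if c then [M id = expr] else [M { [L [S [M id = expr]]] }]]]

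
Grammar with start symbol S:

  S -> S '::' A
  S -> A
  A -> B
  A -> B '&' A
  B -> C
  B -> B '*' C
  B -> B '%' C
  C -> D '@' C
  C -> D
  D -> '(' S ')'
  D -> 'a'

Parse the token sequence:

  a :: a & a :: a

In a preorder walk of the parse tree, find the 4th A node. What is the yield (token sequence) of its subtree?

a

[S [S [S [A [B [C [D a]]]]] :: [A [B [C [D a]]] & [A [B [C [D a]]]]]] :: [A [B [C [D a]]]]]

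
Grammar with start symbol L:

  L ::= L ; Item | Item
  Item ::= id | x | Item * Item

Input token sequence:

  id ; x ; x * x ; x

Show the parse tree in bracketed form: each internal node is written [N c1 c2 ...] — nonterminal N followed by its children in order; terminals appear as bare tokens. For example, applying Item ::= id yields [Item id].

L
L ; Item
L ; Item ; Item
L ; Item ; Item ; Item
Item ; Item ; Item ; Item
id ; Item ; Item ; Item
id ; x ; Item ; Item
id ; x ; Item * Item ; Item
id ; x ; x * Item ; Item
id ; x ; x * x ; Item
id ; x ; x * x ; x

[L [L [L [L [Item id]] ; [Item x]] ; [Item [Item x] * [Item x]]] ; [Item x]]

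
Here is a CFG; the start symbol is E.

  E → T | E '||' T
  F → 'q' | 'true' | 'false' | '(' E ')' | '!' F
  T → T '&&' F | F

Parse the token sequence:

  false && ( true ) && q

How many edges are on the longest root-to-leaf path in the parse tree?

7

[E [T [T [T [F false]] && [F ( [E [T [F true]]] )]] && [F q]]]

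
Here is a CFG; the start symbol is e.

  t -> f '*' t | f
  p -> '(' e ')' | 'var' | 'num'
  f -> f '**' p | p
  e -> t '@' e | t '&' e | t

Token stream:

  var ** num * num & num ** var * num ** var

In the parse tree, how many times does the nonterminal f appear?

7

[e [t [f [f [p var]] ** [p num]] * [t [f [p num]]]] & [e [t [f [f [p num]] ** [p var]] * [t [f [f [p num]] ** [p var]]]]]]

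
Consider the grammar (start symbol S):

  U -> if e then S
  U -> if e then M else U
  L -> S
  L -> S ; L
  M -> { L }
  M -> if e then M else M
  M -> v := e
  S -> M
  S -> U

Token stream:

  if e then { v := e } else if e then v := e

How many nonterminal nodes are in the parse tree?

[S [U if e then [M { [L [S [M v := e]]] }] else [U if e then [S [M v := e]]]]]

9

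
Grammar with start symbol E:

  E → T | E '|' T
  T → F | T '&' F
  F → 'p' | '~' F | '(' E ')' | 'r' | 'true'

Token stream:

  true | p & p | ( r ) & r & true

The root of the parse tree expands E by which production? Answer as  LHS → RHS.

[E [E [E [T [F true]]] | [T [T [F p]] & [F p]]] | [T [T [T [F ( [E [T [F r]]] )]] & [F r]] & [F true]]]

E → E '|' T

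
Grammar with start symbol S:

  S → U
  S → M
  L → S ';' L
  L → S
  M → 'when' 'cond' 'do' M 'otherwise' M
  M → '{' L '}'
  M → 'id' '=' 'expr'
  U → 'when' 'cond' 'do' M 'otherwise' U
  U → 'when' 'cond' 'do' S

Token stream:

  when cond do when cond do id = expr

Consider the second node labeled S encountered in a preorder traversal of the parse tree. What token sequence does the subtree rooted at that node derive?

[S [U when cond do [S [U when cond do [S [M id = expr]]]]]]

when cond do id = expr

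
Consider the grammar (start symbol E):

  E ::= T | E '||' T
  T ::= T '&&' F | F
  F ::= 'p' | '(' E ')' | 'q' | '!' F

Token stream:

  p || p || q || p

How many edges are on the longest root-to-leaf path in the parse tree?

[E [E [E [E [T [F p]]] || [T [F p]]] || [T [F q]]] || [T [F p]]]

6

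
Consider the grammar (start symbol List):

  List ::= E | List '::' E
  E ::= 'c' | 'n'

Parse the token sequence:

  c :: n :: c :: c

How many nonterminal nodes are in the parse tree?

[List [List [List [List [E c]] :: [E n]] :: [E c]] :: [E c]]

8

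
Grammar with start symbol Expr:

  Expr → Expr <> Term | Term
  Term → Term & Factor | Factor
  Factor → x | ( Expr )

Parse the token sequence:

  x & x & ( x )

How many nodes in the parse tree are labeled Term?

4

[Expr [Term [Term [Term [Factor x]] & [Factor x]] & [Factor ( [Expr [Term [Factor x]]] )]]]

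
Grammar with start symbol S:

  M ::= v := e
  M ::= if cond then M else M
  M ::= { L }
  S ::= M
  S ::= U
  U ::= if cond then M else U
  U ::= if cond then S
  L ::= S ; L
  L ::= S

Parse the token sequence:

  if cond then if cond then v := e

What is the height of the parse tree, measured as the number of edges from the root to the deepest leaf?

[S [U if cond then [S [U if cond then [S [M v := e]]]]]]

6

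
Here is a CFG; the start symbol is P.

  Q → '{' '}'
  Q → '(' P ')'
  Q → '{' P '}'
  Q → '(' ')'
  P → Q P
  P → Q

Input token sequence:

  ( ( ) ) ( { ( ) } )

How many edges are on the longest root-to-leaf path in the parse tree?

7

[P [Q ( [P [Q ( )]] )] [P [Q ( [P [Q { [P [Q ( )]] }]] )]]]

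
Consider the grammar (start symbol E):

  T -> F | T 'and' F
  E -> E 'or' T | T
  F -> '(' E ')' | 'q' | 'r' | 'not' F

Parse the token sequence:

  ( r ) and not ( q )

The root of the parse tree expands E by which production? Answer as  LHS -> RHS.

E -> T

[E [T [T [F ( [E [T [F r]]] )]] and [F not [F ( [E [T [F q]]] )]]]]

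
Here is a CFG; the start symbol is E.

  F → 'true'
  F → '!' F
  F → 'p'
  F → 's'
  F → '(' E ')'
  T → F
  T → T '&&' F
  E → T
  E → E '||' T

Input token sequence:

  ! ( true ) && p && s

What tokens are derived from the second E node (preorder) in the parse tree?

true

[E [T [T [T [F ! [F ( [E [T [F true]]] )]]] && [F p]] && [F s]]]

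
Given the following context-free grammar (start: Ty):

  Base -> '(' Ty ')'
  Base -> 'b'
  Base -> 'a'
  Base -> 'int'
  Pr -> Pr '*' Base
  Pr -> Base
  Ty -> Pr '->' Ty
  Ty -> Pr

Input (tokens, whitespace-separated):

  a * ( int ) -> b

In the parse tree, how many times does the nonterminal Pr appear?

4

[Ty [Pr [Pr [Base a]] * [Base ( [Ty [Pr [Base int]]] )]] -> [Ty [Pr [Base b]]]]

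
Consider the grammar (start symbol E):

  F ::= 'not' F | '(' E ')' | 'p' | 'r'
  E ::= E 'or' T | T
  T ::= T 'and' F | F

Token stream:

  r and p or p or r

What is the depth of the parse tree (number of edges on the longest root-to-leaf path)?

[E [E [E [T [T [F r]] and [F p]]] or [T [F p]]] or [T [F r]]]

6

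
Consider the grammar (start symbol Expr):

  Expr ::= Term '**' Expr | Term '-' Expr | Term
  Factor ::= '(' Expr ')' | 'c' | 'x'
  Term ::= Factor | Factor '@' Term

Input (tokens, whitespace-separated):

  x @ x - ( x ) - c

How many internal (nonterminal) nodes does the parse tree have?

[Expr [Term [Factor x] @ [Term [Factor x]]] - [Expr [Term [Factor ( [Expr [Term [Factor x]]] )]] - [Expr [Term [Factor c]]]]]

14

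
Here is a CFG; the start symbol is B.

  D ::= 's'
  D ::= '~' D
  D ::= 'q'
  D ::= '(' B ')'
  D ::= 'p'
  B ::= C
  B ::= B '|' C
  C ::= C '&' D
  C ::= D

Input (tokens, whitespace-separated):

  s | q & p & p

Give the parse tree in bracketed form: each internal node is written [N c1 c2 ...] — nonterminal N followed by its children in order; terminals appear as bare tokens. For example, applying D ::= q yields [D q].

B
B | C
C | C
D | C
s | C
s | C & D
s | C & D & D
s | D & D & D
s | q & D & D
s | q & p & D
s | q & p & p

[B [B [C [D s]]] | [C [C [C [D q]] & [D p]] & [D p]]]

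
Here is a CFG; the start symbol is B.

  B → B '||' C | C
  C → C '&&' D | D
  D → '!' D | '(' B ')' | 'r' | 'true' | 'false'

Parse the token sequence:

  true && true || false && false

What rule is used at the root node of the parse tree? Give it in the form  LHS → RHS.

[B [B [C [C [D true]] && [D true]]] || [C [C [D false]] && [D false]]]

B → B '||' C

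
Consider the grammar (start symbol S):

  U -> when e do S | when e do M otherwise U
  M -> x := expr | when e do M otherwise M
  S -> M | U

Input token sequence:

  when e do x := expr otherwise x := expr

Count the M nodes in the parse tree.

[S [M when e do [M x := expr] otherwise [M x := expr]]]

3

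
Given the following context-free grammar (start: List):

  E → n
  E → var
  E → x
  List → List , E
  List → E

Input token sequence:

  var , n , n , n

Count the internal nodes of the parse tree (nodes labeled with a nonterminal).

8

[List [List [List [List [E var]] , [E n]] , [E n]] , [E n]]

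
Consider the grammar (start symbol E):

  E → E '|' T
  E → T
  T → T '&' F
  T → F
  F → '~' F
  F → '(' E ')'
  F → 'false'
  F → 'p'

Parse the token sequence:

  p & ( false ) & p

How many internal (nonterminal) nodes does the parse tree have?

10

[E [T [T [T [F p]] & [F ( [E [T [F false]]] )]] & [F p]]]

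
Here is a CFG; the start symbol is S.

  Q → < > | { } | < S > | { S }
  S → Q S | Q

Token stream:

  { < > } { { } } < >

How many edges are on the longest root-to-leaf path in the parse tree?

[S [Q { [S [Q < >]] }] [S [Q { [S [Q { }]] }] [S [Q < >]]]]

5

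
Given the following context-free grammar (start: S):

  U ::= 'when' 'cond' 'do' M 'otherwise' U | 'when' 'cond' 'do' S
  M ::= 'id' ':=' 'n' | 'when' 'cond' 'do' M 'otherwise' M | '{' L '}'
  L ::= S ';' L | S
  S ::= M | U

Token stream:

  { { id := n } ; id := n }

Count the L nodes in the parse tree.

3

[S [M { [L [S [M { [L [S [M id := n]]] }]] ; [L [S [M id := n]]]] }]]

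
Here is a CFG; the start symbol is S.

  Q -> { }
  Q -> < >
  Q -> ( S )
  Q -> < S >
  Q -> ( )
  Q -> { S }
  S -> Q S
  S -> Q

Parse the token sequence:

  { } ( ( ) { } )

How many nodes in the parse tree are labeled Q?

[S [Q { }] [S [Q ( [S [Q ( )] [S [Q { }]]] )]]]

4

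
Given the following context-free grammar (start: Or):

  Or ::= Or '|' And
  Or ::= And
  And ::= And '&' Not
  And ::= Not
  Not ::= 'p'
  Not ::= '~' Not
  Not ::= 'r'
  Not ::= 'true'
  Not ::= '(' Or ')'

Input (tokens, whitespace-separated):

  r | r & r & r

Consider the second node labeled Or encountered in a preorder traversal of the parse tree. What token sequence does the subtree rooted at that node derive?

r

[Or [Or [And [Not r]]] | [And [And [And [Not r]] & [Not r]] & [Not r]]]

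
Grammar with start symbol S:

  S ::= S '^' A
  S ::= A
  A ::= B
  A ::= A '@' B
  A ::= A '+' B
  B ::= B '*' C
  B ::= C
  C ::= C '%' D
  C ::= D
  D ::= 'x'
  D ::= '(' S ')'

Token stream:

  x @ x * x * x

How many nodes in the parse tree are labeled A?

2

[S [A [A [B [C [D x]]]] @ [B [B [B [C [D x]]] * [C [D x]]] * [C [D x]]]]]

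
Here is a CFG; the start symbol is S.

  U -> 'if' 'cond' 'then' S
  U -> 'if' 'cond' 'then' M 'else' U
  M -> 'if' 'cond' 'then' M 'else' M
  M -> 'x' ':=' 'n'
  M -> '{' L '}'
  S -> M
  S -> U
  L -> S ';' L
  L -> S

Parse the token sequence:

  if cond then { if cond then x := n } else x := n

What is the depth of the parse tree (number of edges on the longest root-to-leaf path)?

[S [M if cond then [M { [L [S [U if cond then [S [M x := n]]]]] }] else [M x := n]]]

8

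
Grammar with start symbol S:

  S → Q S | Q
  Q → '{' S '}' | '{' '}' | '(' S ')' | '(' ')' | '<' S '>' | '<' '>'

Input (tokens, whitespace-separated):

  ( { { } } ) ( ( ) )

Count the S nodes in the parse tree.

[S [Q ( [S [Q { [S [Q { }]] }]] )] [S [Q ( [S [Q ( )]] )]]]

5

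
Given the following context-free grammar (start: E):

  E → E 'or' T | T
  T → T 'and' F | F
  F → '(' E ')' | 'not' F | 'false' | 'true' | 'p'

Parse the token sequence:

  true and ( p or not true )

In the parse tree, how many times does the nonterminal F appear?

5

[E [T [T [F true]] and [F ( [E [E [T [F p]]] or [T [F not [F true]]]] )]]]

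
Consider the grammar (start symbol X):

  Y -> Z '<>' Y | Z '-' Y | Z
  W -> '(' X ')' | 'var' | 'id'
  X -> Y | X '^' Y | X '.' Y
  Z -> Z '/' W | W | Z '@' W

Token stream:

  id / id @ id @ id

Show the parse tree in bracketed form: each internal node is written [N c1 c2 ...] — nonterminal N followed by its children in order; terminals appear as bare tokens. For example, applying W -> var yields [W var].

X
Y
Z
Z @ W
Z @ W @ W
Z / W @ W @ W
W / W @ W @ W
id / W @ W @ W
id / id @ W @ W
id / id @ id @ W
id / id @ id @ id

[X [Y [Z [Z [Z [Z [W id]] / [W id]] @ [W id]] @ [W id]]]]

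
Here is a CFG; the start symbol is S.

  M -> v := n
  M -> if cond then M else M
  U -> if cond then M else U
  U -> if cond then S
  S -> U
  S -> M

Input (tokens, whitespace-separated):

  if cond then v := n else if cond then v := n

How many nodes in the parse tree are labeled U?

2

[S [U if cond then [M v := n] else [U if cond then [S [M v := n]]]]]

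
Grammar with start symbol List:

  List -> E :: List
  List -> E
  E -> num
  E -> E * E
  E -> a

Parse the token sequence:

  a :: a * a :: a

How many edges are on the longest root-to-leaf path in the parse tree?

[List [E a] :: [List [E [E a] * [E a]] :: [List [E a]]]]

4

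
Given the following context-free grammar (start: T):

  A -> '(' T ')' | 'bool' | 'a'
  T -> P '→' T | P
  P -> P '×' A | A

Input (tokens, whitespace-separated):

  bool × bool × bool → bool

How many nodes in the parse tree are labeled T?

2

[T [P [P [P [A bool]] × [A bool]] × [A bool]] → [T [P [A bool]]]]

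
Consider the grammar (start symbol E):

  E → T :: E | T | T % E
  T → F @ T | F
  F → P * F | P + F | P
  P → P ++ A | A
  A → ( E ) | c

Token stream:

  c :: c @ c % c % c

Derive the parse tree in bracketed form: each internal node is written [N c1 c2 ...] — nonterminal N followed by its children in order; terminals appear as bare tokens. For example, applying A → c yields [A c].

[E [T [F [P [A c]]]] :: [E [T [F [P [A c]]] @ [T [F [P [A c]]]]] % [E [T [F [P [A c]]]] % [E [T [F [P [A c]]]]]]]]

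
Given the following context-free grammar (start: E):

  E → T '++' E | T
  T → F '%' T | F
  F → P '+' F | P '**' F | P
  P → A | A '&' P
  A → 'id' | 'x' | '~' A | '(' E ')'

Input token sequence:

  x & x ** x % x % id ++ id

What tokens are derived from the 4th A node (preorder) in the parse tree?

x

[E [T [F [P [A x] & [P [A x]]] ** [F [P [A x]]]] % [T [F [P [A x]]] % [T [F [P [A id]]]]]] ++ [E [T [F [P [A id]]]]]]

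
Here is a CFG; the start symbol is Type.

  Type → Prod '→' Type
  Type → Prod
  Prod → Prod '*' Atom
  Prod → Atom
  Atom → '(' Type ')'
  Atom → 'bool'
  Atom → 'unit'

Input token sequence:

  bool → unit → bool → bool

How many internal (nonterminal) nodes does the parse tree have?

12

[Type [Prod [Atom bool]] → [Type [Prod [Atom unit]] → [Type [Prod [Atom bool]] → [Type [Prod [Atom bool]]]]]]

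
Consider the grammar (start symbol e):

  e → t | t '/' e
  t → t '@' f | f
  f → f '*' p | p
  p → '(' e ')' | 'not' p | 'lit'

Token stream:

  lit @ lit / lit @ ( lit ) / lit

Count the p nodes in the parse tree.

6

[e [t [t [f [p lit]]] @ [f [p lit]]] / [e [t [t [f [p lit]]] @ [f [p ( [e [t [f [p lit]]]] )]]] / [e [t [f [p lit]]]]]]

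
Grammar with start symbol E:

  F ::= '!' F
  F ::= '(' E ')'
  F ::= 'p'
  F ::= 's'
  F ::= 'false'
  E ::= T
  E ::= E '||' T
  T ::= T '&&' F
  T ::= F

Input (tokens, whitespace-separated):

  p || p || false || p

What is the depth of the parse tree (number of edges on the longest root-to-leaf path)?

[E [E [E [E [T [F p]]] || [T [F p]]] || [T [F false]]] || [T [F p]]]

6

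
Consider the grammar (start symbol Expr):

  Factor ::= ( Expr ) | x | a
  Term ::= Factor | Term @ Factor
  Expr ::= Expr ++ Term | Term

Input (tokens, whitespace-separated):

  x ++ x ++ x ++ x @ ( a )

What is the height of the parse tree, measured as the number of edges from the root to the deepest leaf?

6

[Expr [Expr [Expr [Expr [Term [Factor x]]] ++ [Term [Factor x]]] ++ [Term [Factor x]]] ++ [Term [Term [Factor x]] @ [Factor ( [Expr [Term [Factor a]]] )]]]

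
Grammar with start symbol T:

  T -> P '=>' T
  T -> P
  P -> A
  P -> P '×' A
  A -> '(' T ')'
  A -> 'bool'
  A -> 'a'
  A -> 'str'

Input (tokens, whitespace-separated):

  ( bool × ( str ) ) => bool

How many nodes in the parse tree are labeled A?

5

[T [P [A ( [T [P [P [A bool]] × [A ( [T [P [A str]]] )]]] )]] => [T [P [A bool]]]]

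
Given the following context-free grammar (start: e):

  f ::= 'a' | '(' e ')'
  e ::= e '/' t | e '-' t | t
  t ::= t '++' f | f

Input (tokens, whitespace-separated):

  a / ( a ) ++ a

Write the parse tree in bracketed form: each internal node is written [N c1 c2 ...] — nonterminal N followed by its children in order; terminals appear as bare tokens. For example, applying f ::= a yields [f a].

e
e / t
t / t
f / t
a / t
a / t ++ f
a / f ++ f
a / ( e ) ++ f
a / ( t ) ++ f
a / ( f ) ++ f
a / ( a ) ++ f
a / ( a ) ++ a

[e [e [t [f a]]] / [t [t [f ( [e [t [f a]]] )]] ++ [f a]]]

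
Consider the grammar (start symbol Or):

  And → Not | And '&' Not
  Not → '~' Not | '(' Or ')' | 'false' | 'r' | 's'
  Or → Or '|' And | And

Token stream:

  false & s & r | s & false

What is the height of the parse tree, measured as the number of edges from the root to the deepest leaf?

[Or [Or [And [And [And [Not false]] & [Not s]] & [Not r]]] | [And [And [Not s]] & [Not false]]]

6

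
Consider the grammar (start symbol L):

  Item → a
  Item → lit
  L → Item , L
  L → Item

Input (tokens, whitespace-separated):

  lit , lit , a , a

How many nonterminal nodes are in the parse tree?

[L [Item lit] , [L [Item lit] , [L [Item a] , [L [Item a]]]]]

8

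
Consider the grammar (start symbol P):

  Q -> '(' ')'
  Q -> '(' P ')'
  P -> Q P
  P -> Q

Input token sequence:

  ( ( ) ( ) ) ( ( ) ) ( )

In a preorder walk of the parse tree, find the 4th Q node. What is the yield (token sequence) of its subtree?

[P [Q ( [P [Q ( )] [P [Q ( )]]] )] [P [Q ( [P [Q ( )]] )] [P [Q ( )]]]]

( ( ) )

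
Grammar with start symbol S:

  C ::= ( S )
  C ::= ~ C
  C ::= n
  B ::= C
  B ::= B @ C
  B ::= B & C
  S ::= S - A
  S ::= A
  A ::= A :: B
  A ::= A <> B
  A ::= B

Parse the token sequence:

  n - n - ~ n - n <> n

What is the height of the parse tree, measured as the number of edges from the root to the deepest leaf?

[S [S [S [S [A [B [C n]]]] - [A [B [C n]]]] - [A [B [C ~ [C n]]]]] - [A [A [B [C n]]] <> [B [C n]]]]

7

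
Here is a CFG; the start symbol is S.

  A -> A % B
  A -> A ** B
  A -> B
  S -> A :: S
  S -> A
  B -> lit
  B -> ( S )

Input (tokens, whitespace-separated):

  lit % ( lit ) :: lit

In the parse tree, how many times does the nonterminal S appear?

[S [A [A [B lit]] % [B ( [S [A [B lit]]] )]] :: [S [A [B lit]]]]

3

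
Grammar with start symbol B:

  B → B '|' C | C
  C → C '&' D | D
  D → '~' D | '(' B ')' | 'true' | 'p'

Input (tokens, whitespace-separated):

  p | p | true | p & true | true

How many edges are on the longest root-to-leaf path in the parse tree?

[B [B [B [B [B [C [D p]]] | [C [D p]]] | [C [D true]]] | [C [C [D p]] & [D true]]] | [C [D true]]]

7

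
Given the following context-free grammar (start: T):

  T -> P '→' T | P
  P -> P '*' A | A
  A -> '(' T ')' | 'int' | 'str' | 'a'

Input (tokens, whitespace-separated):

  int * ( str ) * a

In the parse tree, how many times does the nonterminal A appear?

[T [P [P [P [A int]] * [A ( [T [P [A str]]] )]] * [A a]]]

4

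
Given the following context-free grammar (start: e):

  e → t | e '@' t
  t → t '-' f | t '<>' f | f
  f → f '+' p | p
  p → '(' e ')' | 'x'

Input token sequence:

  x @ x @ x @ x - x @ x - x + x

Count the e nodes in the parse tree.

[e [e [e [e [e [t [f [p x]]]] @ [t [f [p x]]]] @ [t [f [p x]]]] @ [t [t [f [p x]]] - [f [p x]]]] @ [t [t [f [p x]]] - [f [f [p x]] + [p x]]]]

5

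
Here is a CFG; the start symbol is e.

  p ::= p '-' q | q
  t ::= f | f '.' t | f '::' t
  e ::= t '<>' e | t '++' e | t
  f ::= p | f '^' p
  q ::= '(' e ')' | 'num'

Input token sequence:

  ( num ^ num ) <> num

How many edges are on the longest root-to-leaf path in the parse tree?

11

[e [t [f [p [q ( [e [t [f [f [p [q num]]] ^ [p [q num]]]]] )]]]] <> [e [t [f [p [q num]]]]]]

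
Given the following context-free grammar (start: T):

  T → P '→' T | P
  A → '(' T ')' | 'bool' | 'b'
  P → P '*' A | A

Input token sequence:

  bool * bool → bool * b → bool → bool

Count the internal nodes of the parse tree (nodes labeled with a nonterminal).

[T [P [P [A bool]] * [A bool]] → [T [P [P [A bool]] * [A b]] → [T [P [A bool]] → [T [P [A bool]]]]]]

16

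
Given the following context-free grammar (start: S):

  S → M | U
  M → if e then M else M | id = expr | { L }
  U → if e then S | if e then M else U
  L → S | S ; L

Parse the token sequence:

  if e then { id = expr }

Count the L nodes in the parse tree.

1

[S [U if e then [S [M { [L [S [M id = expr]]] }]]]]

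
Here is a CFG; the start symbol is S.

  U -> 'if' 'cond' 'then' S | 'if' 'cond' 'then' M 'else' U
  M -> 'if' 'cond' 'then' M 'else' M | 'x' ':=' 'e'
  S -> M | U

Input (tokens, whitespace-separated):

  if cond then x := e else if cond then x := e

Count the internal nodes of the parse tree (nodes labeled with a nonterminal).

[S [U if cond then [M x := e] else [U if cond then [S [M x := e]]]]]

6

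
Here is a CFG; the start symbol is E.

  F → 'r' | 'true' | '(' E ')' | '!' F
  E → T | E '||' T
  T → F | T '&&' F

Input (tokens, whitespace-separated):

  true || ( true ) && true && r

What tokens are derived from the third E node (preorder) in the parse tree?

[E [E [T [F true]]] || [T [T [T [F ( [E [T [F true]]] )]] && [F true]] && [F r]]]

true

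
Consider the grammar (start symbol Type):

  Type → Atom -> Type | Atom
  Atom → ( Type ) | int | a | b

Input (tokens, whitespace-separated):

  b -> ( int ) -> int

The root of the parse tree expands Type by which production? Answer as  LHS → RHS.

[Type [Atom b] -> [Type [Atom ( [Type [Atom int]] )] -> [Type [Atom int]]]]

Type → Atom -> Type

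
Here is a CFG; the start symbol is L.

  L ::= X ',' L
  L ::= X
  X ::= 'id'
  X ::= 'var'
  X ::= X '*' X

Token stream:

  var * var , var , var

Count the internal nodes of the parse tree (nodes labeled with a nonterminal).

[L [X [X var] * [X var]] , [L [X var] , [L [X var]]]]

8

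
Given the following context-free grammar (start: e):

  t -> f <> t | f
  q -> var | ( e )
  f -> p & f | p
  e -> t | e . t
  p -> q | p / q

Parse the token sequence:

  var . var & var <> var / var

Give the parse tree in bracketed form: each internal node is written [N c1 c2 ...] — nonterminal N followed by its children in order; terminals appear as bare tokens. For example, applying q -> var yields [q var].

e
e . t
t . t
f . t
p . t
q . t
var . t
var . f <> t
var . p & f <> t
var . q & f <> t
var . var & f <> t
var . var & p <> t
var . var & q <> t
var . var & var <> t
var . var & var <> f
var . var & var <> p
var . var & var <> p / q
var . var & var <> q / q
var . var & var <> var / q
var . var & var <> var / var

[e [e [t [f [p [q var]]]]] . [t [f [p [q var]] & [f [p [q var]]]] <> [t [f [p [p [q var]] / [q var]]]]]]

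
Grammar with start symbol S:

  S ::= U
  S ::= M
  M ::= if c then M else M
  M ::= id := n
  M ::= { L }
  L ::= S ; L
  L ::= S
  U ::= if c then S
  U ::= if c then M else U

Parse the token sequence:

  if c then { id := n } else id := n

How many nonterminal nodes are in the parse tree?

[S [M if c then [M { [L [S [M id := n]]] }] else [M id := n]]]

7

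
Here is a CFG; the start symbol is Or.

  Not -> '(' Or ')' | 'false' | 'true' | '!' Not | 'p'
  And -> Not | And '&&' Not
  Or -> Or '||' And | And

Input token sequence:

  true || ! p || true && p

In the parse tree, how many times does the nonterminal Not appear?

5

[Or [Or [Or [And [Not true]]] || [And [Not ! [Not p]]]] || [And [And [Not true]] && [Not p]]]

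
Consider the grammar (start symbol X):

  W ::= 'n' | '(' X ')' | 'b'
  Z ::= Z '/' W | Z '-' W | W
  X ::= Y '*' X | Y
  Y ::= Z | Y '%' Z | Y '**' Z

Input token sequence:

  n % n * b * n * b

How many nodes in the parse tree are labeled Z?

[X [Y [Y [Z [W n]]] % [Z [W n]]] * [X [Y [Z [W b]]] * [X [Y [Z [W n]]] * [X [Y [Z [W b]]]]]]]

5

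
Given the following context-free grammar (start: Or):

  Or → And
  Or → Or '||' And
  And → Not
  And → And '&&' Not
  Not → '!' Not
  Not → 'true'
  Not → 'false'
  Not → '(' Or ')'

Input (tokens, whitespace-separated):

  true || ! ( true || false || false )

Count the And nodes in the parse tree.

[Or [Or [And [Not true]]] || [And [Not ! [Not ( [Or [Or [Or [And [Not true]]] || [And [Not false]]] || [And [Not false]]] )]]]]

5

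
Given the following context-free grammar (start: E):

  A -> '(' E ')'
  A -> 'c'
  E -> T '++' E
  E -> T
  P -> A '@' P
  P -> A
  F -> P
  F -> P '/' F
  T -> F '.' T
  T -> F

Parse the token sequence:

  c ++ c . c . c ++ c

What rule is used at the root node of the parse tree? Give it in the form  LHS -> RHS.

[E [T [F [P [A c]]]] ++ [E [T [F [P [A c]]] . [T [F [P [A c]]] . [T [F [P [A c]]]]]] ++ [E [T [F [P [A c]]]]]]]

E -> T '++' E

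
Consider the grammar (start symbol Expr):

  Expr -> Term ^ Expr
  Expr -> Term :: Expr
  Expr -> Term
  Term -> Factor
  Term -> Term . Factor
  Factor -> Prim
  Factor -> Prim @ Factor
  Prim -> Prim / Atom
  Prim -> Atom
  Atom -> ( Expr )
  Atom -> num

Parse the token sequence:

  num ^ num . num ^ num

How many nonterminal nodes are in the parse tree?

19

[Expr [Term [Factor [Prim [Atom num]]]] ^ [Expr [Term [Term [Factor [Prim [Atom num]]]] . [Factor [Prim [Atom num]]]] ^ [Expr [Term [Factor [Prim [Atom num]]]]]]]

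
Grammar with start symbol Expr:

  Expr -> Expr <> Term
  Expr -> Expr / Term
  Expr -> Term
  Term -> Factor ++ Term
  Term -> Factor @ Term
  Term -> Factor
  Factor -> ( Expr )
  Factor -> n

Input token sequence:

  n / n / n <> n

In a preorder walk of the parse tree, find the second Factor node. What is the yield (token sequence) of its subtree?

n

[Expr [Expr [Expr [Expr [Term [Factor n]]] / [Term [Factor n]]] / [Term [Factor n]]] <> [Term [Factor n]]]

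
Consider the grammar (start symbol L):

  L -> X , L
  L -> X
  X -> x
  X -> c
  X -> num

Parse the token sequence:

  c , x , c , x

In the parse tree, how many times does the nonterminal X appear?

4

[L [X c] , [L [X x] , [L [X c] , [L [X x]]]]]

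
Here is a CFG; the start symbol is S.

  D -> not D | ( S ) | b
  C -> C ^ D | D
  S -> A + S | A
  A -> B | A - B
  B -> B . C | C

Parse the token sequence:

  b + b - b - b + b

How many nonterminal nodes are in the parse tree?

23

[S [A [B [C [D b]]]] + [S [A [A [A [B [C [D b]]]] - [B [C [D b]]]] - [B [C [D b]]]] + [S [A [B [C [D b]]]]]]]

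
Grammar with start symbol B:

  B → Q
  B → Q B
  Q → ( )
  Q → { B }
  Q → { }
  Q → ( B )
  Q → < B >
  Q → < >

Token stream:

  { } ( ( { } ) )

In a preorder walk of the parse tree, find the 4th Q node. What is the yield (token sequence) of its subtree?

[B [Q { }] [B [Q ( [B [Q ( [B [Q { }]] )]] )]]]

{ }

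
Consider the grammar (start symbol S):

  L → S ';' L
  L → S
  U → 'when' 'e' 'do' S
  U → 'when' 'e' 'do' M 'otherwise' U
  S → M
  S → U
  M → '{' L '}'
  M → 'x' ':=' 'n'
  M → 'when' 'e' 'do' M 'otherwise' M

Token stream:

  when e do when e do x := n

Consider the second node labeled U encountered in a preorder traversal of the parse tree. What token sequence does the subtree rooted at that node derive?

[S [U when e do [S [U when e do [S [M x := n]]]]]]

when e do x := n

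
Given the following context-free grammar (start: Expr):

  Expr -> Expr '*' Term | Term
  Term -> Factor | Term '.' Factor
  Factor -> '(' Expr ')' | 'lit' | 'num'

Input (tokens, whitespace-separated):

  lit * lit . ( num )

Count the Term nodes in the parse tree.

[Expr [Expr [Term [Factor lit]]] * [Term [Term [Factor lit]] . [Factor ( [Expr [Term [Factor num]]] )]]]

4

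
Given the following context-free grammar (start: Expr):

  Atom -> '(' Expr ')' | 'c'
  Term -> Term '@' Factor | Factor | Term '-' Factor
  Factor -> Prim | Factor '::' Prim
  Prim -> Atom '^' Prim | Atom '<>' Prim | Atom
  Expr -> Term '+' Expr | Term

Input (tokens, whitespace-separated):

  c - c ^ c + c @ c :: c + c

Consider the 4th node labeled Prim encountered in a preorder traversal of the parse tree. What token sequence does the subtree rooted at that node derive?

[Expr [Term [Term [Factor [Prim [Atom c]]]] - [Factor [Prim [Atom c] ^ [Prim [Atom c]]]]] + [Expr [Term [Term [Factor [Prim [Atom c]]]] @ [Factor [Factor [Prim [Atom c]]] :: [Prim [Atom c]]]] + [Expr [Term [Factor [Prim [Atom c]]]]]]]

c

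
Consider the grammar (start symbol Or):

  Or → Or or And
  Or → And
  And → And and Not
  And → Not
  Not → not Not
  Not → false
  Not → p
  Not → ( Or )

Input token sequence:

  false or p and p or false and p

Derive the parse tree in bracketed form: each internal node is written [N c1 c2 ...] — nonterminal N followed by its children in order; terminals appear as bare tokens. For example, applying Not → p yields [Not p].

Or
Or or And
Or or And or And
And or And or And
Not or And or And
false or And or And
false or And and Not or And
false or Not and Not or And
false or p and Not or And
false or p and p or And
false or p and p or And and Not
false or p and p or Not and Not
false or p and p or false and Not
false or p and p or false and p

[Or [Or [Or [And [Not false]]] or [And [And [Not p]] and [Not p]]] or [And [And [Not false]] and [Not p]]]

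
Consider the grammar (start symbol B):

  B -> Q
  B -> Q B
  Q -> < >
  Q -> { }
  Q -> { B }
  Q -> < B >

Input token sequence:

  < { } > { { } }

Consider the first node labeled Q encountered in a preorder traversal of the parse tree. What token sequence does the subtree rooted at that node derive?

[B [Q < [B [Q { }]] >] [B [Q { [B [Q { }]] }]]]

< { } >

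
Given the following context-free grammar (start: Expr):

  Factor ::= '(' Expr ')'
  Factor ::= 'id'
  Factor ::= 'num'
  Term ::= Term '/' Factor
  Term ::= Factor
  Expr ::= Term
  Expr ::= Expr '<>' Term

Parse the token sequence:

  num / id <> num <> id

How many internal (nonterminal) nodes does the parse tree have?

[Expr [Expr [Expr [Term [Term [Factor num]] / [Factor id]]] <> [Term [Factor num]]] <> [Term [Factor id]]]

11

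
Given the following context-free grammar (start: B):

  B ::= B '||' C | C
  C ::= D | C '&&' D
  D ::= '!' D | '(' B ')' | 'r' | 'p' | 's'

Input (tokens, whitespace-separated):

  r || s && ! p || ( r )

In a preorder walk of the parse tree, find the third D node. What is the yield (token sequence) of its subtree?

[B [B [B [C [D r]]] || [C [C [D s]] && [D ! [D p]]]] || [C [D ( [B [C [D r]]] )]]]

! p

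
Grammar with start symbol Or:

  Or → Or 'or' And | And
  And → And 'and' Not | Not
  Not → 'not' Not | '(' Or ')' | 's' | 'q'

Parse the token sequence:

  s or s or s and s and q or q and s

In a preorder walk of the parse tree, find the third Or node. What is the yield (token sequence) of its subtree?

s or s

[Or [Or [Or [Or [And [Not s]]] or [And [Not s]]] or [And [And [And [Not s]] and [Not s]] and [Not q]]] or [And [And [Not q]] and [Not s]]]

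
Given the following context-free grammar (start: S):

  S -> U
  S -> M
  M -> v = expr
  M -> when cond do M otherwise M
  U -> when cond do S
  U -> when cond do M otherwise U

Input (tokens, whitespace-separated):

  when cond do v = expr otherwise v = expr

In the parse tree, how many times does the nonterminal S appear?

[S [M when cond do [M v = expr] otherwise [M v = expr]]]

1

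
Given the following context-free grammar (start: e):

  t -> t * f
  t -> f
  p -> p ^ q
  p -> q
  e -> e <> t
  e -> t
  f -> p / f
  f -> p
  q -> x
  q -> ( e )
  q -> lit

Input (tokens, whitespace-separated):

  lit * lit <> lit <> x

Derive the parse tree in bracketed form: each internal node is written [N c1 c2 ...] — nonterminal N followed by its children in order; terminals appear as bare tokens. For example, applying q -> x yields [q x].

[e [e [e [t [t [f [p [q lit]]]] * [f [p [q lit]]]]] <> [t [f [p [q lit]]]]] <> [t [f [p [q x]]]]]

e
e <> t
e <> t <> t
t <> t <> t
t * f <> t <> t
f * f <> t <> t
p * f <> t <> t
q * f <> t <> t
lit * f <> t <> t
lit * p <> t <> t
lit * q <> t <> t
lit * lit <> t <> t
lit * lit <> f <> t
lit * lit <> p <> t
lit * lit <> q <> t
lit * lit <> lit <> t
lit * lit <> lit <> f
lit * lit <> lit <> p
lit * lit <> lit <> q
lit * lit <> lit <> x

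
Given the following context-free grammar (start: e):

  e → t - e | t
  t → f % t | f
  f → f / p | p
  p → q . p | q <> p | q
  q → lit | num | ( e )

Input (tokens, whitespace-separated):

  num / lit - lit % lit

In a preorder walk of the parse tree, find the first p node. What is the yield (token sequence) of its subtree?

num

[e [t [f [f [p [q num]]] / [p [q lit]]]] - [e [t [f [p [q lit]]] % [t [f [p [q lit]]]]]]]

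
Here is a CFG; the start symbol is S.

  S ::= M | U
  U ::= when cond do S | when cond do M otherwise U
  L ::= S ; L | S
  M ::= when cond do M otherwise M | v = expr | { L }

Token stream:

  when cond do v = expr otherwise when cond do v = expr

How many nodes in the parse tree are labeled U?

[S [U when cond do [M v = expr] otherwise [U when cond do [S [M v = expr]]]]]

2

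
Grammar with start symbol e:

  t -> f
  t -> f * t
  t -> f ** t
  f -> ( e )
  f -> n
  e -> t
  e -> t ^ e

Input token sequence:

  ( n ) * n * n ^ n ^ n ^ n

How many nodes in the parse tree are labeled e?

5

[e [t [f ( [e [t [f n]]] )] * [t [f n] * [t [f n]]]] ^ [e [t [f n]] ^ [e [t [f n]] ^ [e [t [f n]]]]]]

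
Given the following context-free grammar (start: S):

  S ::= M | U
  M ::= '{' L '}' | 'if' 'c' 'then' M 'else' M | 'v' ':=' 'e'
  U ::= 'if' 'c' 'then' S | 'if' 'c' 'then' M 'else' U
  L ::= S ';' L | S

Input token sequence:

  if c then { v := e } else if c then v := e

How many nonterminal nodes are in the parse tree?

9

[S [U if c then [M { [L [S [M v := e]]] }] else [U if c then [S [M v := e]]]]]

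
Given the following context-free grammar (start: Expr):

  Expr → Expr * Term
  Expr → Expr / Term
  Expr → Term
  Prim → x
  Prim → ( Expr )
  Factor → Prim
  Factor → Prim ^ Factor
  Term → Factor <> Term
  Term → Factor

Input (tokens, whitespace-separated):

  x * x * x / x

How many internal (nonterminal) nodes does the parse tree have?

[Expr [Expr [Expr [Expr [Term [Factor [Prim x]]]] * [Term [Factor [Prim x]]]] * [Term [Factor [Prim x]]]] / [Term [Factor [Prim x]]]]

16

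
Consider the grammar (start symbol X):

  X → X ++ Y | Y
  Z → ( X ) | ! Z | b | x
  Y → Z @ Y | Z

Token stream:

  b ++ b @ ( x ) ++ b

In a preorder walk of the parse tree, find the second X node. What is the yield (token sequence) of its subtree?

[X [X [X [Y [Z b]]] ++ [Y [Z b] @ [Y [Z ( [X [Y [Z x]]] )]]]] ++ [Y [Z b]]]

b ++ b @ ( x )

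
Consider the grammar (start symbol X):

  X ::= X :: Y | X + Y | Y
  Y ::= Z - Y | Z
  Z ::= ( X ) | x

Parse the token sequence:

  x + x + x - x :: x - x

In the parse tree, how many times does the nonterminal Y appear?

[X [X [X [X [Y [Z x]]] + [Y [Z x]]] + [Y [Z x] - [Y [Z x]]]] :: [Y [Z x] - [Y [Z x]]]]

6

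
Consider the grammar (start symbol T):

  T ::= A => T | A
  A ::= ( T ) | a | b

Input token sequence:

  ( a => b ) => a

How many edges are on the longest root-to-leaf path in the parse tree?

[T [A ( [T [A a] => [T [A b]]] )] => [T [A a]]]

5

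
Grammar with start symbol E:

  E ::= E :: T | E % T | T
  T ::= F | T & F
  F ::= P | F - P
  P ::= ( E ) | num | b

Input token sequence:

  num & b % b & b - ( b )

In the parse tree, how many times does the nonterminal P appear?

6

[E [E [T [T [F [P num]]] & [F [P b]]]] % [T [T [F [P b]]] & [F [F [P b]] - [P ( [E [T [F [P b]]]] )]]]]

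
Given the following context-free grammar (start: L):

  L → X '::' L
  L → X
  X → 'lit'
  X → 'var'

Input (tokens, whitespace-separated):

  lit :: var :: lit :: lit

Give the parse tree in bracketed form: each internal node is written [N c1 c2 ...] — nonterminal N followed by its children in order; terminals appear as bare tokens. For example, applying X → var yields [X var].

[L [X lit] :: [L [X var] :: [L [X lit] :: [L [X lit]]]]]

L
X :: L
lit :: L
lit :: X :: L
lit :: var :: L
lit :: var :: X :: L
lit :: var :: lit :: L
lit :: var :: lit :: X
lit :: var :: lit :: lit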